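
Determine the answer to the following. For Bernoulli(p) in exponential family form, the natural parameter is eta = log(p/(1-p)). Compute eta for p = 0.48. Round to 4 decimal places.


Natural parameter for Bernoulli: eta = log(p/(1-p)).
p = 0.48, 1-p = 0.52.
p/(1-p) = 0.923077.
eta = log(0.923077) = -0.0800

-0.0800


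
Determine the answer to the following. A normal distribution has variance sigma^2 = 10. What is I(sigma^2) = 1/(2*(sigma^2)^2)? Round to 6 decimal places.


Fisher information for variance: I(sigma^2) = 1/(2*sigma^4).
sigma^2 = 10, so sigma^4 = 100.
I = 1/(2*100) = 1/200 = 0.005000

0.005000


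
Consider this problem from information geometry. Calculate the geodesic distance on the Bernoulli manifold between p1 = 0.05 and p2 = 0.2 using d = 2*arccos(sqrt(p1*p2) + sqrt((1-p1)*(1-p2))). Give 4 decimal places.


Geodesic distance on Bernoulli manifold:
d(p1,p2) = 2*arccos(sqrt(p1*p2) + sqrt((1-p1)*(1-p2))).
sqrt(p1*p2) = sqrt(0.05*0.2) = 0.1.
sqrt((1-p1)*(1-p2)) = sqrt(0.95*0.8) = 0.87178.
arg = 0.1 + 0.87178 = 0.97178.
d = 2*arccos(0.97178) = 0.4763

0.4763


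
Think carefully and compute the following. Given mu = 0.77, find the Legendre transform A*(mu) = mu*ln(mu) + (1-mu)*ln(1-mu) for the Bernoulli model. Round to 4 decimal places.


Legendre transform for Bernoulli:
A*(mu) = mu*log(mu) + (1-mu)*log(1-mu).
mu = 0.77, 1-mu = 0.23.
mu*log(mu) = 0.77*log(0.77) = -0.201251.
(1-mu)*log(1-mu) = 0.23*log(0.23) = -0.338025.
A* = -0.201251 + -0.338025 = -0.5393

-0.5393


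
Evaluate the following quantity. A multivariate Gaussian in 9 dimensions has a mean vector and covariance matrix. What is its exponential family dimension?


Exponential family dimension calculation:
For 9-dim MVN: mean has 9 params, covariance has 9*10/2 = 45 unique entries.
Total dim = 9 + 45 = 54.

54


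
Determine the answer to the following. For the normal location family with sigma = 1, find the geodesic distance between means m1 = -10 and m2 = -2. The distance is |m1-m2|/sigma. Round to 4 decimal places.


On the fixed-variance normal subfamily, geodesic distance = |m1-m2|/sigma.
|-10 - -2| = 8.
sigma = 1.
d = 8/1 = 8.0000

8.0000


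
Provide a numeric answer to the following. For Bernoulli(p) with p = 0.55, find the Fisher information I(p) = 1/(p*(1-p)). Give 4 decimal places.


For Bernoulli(p), Fisher information is I(p) = 1/(p*(1-p)).
p = 0.55, 1-p = 0.45.
p*(1-p) = 0.2475.
I(p) = 1/0.2475 = 4.0404

4.0404


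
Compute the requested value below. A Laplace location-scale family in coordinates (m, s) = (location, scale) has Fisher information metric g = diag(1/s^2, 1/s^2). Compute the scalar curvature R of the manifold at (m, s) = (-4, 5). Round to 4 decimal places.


The metric has the form g = (A dm^2 + B ds^2)/s^2 with A = 1, B = 1.
Substitute u = sqrt(A/B)*m: g = B*(du^2 + ds^2)/s^2, i.e. B times the
Poincare upper half-plane metric, which has constant Gaussian curvature -1.
Scaling a 2D metric by a constant c divides the Gaussian curvature by c,
so K = -1/B = -1/(1) = -1.0000 everywhere (the point (m, s) = (-4, 5) is irrelevant:
the curvature is constant).
Scalar curvature in dimension 2: R = 2K = -2/(1) = -2.0000.

-2.0000


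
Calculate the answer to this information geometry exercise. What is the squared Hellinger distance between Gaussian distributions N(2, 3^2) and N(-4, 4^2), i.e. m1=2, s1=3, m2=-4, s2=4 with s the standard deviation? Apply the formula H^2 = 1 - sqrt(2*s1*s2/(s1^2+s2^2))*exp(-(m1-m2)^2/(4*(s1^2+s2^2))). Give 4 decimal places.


Squared Hellinger distance for Gaussians:
H^2 = 1 - sqrt(2*s1*s2/(s1^2+s2^2)) * exp(-(m1-m2)^2/(4*(s1^2+s2^2))).
s1^2 = 9, s2^2 = 16, s1^2+s2^2 = 25.
sqrt(2*3*4/(25)) = 0.979796.
(m1-m2)^2 = (6)^2 = 36.
exp(-36/(4*25)) = exp(-0.36) = 0.697676.
H^2 = 1 - 0.979796*0.697676 = 0.3164

0.3164


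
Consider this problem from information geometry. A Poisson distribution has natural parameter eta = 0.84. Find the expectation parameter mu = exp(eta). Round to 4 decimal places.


Expectation parameter for Poisson exponential family:
mu = exp(eta).
eta = 0.84.
mu = exp(0.84) = 2.3164

2.3164


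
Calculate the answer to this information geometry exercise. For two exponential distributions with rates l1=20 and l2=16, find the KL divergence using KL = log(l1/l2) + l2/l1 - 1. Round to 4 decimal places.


KL divergence for exponential family:
KL = log(l1/l2) + l2/l1 - 1.
log(20/16) = 0.223144.
16/20 = 0.8.
KL = 0.223144 + 0.8 - 1 = 0.0231

0.0231


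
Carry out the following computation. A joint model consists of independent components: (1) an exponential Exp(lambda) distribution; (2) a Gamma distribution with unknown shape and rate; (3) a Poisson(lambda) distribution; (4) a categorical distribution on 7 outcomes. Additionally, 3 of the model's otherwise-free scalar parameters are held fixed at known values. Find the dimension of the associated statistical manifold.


The dimension of a statistical manifold equals the number of free
(independent) real parameters of the model. For a product of independent
blocks the parameter counts add.
- exponential (lambda): 1.
- Gamma (shape, rate): 2.
- Poisson (lambda): 1.
- categorical on 7 outcomes (probabilities sum to 1): 7-1 = 6.
Total = 1 + 2 + 1 + 6 = 10.
3 parameter(s) fixed at known values: 10 - 3 = 7.
Dimension = 7

7


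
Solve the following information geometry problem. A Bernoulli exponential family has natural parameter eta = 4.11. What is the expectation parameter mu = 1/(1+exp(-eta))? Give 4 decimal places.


Dual coordinate (expectation parameter) for Bernoulli:
mu = 1/(1+exp(-eta)).
eta = 4.11.
exp(-eta) = exp(-4.11) = 0.016408.
mu = 1/(1+0.016408) = 0.9839

0.9839


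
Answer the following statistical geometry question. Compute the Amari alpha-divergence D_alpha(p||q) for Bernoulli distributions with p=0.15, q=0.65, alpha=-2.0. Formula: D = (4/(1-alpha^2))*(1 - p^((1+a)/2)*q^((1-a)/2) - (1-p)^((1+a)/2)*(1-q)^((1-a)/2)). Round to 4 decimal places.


Amari alpha-divergence:
D = (4/(1-alpha^2))*(1 - p^((1+a)/2)*q^((1-a)/2) - (1-p)^((1+a)/2)*(1-q)^((1-a)/2)).
alpha = -2.0, p = 0.15, q = 0.65.
e1 = (1+alpha)/2 = -0.5, e2 = (1-alpha)/2 = 1.5.
t1 = p^e1 * q^e2 = 0.15^-0.5 * 0.65^1.5 = 1.353083.
t2 = (1-p)^e1 * (1-q)^e2 = 0.85^-0.5 * 0.35^1.5 = 0.224591.
4/(1-alpha^2) = -1.333333.
D = -1.333333*(1 - 1.353083 - 0.224591) = 0.7702

0.7702


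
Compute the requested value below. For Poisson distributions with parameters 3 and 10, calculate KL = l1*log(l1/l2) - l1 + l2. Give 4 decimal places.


KL divergence for Poisson:
KL = l1*log(l1/l2) - l1 + l2.
l1 = 3, l2 = 10.
log(3/10) = -1.203973.
l1*log(l1/l2) = 3 * -1.203973 = -3.611918.
KL = -3.611918 - 3 + 10 = 3.3881

3.3881


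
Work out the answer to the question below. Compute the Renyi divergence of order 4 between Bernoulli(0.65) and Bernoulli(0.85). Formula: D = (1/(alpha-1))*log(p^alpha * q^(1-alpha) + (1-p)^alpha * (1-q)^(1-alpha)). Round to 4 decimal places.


Renyi divergence of order alpha between Bernoulli distributions:
D = (1/(alpha-1))*log(p^alpha * q^(1-alpha) + (1-p)^alpha * (1-q)^(1-alpha)).
alpha = 4, p = 0.65, q = 0.85.
p^alpha * q^(1-alpha) = 0.65^4 * 0.85^-3 = 0.290668.
(1-p)^alpha * (1-q)^(1-alpha) = 0.35^4 * 0.15^-3 = 4.446296.
sum = 0.290668 + 4.446296 = 4.736964.
D = (1/3)*log(4.736964) = 0.5185

0.5185


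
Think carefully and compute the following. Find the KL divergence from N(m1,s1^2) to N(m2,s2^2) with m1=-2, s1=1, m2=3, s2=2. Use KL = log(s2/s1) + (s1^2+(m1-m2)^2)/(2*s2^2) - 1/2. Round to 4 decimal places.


KL divergence between normal distributions:
KL = log(s2/s1) + (s1^2 + (m1-m2)^2)/(2*s2^2) - 1/2.
log(2/1) = 0.693147.
(1^2 + (-2-3)^2)/(2*2^2) = (1 + 25)/8 = 3.25.
KL = 0.693147 + 3.25 - 0.5 = 3.4431

3.4431


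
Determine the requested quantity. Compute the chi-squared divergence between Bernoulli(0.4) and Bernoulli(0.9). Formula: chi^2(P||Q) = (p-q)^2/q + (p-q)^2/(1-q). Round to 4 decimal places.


Chi-squared divergence between Bernoulli distributions:
chi^2 = (p-q)^2/q + (p-q)^2/(1-q).
p = 0.4, q = 0.9, p-q = -0.5.
(p-q)^2 = 0.25.
term1 = 0.25/0.9 = 0.277778.
term2 = 0.25/0.1 = 2.5.
chi^2 = 0.277778 + 2.5 = 2.7778

2.7778


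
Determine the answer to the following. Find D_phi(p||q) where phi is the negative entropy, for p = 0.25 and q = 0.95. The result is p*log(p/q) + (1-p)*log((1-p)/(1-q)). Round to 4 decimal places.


Bregman divergence with negative entropy generator:
D = p*log(p/q) + (1-p)*log((1-p)/(1-q)).
p = 0.25, q = 0.95.
p*log(p/q) = 0.25*log(0.25/0.95) = -0.33375.
(1-p)*log((1-p)/(1-q)) = 0.75*log(0.75/0.05) = 2.031038.
D = -0.33375 + 2.031038 = 1.6973

1.6973


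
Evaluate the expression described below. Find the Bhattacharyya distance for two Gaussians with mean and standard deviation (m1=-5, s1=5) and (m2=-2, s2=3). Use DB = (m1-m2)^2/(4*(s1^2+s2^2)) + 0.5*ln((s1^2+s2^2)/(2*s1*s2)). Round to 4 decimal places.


Bhattacharyya distance between two Gaussians:
DB = (m1-m2)^2/(4*(s1^2+s2^2)) + (1/2)*ln((s1^2+s2^2)/(2*s1*s2)).
(m1-m2)^2 = (-3)^2 = 9.
s1^2+s2^2 = 25 + 9 = 34.
term1 = 9/136 = 0.066176.
term2 = 0.5*ln(34/30.0) = 0.062582.
DB = 0.066176 + 0.062582 = 0.1288

0.1288


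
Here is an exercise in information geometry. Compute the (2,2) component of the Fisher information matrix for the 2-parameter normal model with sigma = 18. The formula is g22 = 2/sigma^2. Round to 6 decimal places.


For the 2-parameter normal family, the Fisher metric has:
  g11 = 1/sigma^2, g22 = 2/sigma^2.
sigma = 18, sigma^2 = 324.
g22 = 0.006173

0.006173


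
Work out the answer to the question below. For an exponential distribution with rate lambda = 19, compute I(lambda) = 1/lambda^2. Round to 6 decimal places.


Fisher information for exponential: I(lambda) = 1/lambda^2.
lambda = 19, lambda^2 = 361.
I = 1/361 = 0.002770

0.002770


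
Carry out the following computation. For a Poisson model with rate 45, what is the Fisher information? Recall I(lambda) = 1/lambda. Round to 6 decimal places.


Fisher information for Poisson: I(lambda) = 1/lambda.
lambda = 45.
I(lambda) = 1/45 = 0.022222

0.022222


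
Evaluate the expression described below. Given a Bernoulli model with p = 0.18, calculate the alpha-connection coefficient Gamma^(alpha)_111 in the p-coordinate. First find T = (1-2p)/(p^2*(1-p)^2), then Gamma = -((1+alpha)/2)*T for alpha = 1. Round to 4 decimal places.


Skewness (Amari-Chentsov) tensor: T = (1-2p)/(p^2*(1-p)^2).
p = 0.18, 1-2p = 0.64, p^2 = 0.0324, (1-p)^2 = 0.6724.
T = 0.64/(0.0324 * 0.6724) = 29.376988.
In the p-coordinate, Gamma^(alpha) = Gamma^(0) - (alpha/2)*T with Gamma^(0) = (1/2)*g'(p) = -T/2,
so Gamma^(alpha) = -((1+alpha)/2)*T.
alpha = 1, -(1+alpha)/2 = -1.0.
Gamma = -1.0 * 29.376988 = -29.3770

-29.3770


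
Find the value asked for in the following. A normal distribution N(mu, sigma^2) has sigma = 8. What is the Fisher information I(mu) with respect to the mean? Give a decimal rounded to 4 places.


The Fisher information for the mean of a normal distribution is I(mu) = 1/sigma^2.
sigma = 8, so sigma^2 = 64.
I(mu) = 1/64 = 0.0156

0.0156


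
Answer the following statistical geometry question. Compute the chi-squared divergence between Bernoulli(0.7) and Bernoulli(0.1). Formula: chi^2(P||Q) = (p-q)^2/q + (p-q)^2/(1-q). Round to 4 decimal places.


Chi-squared divergence between Bernoulli distributions:
chi^2 = (p-q)^2/q + (p-q)^2/(1-q).
p = 0.7, q = 0.1, p-q = 0.6.
(p-q)^2 = 0.36.
term1 = 0.36/0.1 = 3.6.
term2 = 0.36/0.9 = 0.4.
chi^2 = 3.6 + 0.4 = 4.0000

4.0000


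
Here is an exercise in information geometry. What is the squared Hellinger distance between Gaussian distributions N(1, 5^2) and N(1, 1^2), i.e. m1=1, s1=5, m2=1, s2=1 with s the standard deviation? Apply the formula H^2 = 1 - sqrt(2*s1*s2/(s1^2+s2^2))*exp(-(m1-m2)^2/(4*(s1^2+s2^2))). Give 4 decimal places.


Squared Hellinger distance for Gaussians:
H^2 = 1 - sqrt(2*s1*s2/(s1^2+s2^2)) * exp(-(m1-m2)^2/(4*(s1^2+s2^2))).
s1^2 = 25, s2^2 = 1, s1^2+s2^2 = 26.
sqrt(2*5*1/(26)) = 0.620174.
(m1-m2)^2 = (0)^2 = 0.
exp(-0/(4*26)) = exp(0.0) = 1.0.
H^2 = 1 - 0.620174*1.0 = 0.3798

0.3798


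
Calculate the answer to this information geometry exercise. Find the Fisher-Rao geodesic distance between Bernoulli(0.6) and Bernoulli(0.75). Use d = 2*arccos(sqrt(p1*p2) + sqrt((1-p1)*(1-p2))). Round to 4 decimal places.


Geodesic distance on Bernoulli manifold:
d(p1,p2) = 2*arccos(sqrt(p1*p2) + sqrt((1-p1)*(1-p2))).
sqrt(p1*p2) = sqrt(0.6*0.75) = 0.67082.
sqrt((1-p1)*(1-p2)) = sqrt(0.4*0.25) = 0.316228.
arg = 0.67082 + 0.316228 = 0.987048.
d = 2*arccos(0.987048) = 0.3222

0.3222


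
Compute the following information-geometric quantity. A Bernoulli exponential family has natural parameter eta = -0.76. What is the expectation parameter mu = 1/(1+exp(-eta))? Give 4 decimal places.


Dual coordinate (expectation parameter) for Bernoulli:
mu = 1/(1+exp(-eta)).
eta = -0.76.
exp(-eta) = exp(0.76) = 2.138276.
mu = 1/(1+2.138276) = 0.3186

0.3186


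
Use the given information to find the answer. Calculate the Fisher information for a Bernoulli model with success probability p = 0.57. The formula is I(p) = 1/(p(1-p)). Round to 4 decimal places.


For Bernoulli(p), Fisher information is I(p) = 1/(p*(1-p)).
p = 0.57, 1-p = 0.43.
p*(1-p) = 0.2451.
I(p) = 1/0.2451 = 4.0800

4.0800


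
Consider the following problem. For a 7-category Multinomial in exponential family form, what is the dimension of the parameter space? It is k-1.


Exponential family dimension calculation:
For Multinomial with k=7 categories, dim = k-1 = 6.

6


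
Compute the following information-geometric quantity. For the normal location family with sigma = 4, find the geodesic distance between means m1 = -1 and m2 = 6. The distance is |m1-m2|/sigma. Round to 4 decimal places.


On the fixed-variance normal subfamily, geodesic distance = |m1-m2|/sigma.
|-1 - 6| = 7.
sigma = 4.
d = 7/4 = 1.7500

1.7500


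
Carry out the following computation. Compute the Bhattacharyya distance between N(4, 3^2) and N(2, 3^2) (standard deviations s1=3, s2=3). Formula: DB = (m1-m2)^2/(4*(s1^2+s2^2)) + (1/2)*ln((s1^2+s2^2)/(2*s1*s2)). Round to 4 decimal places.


Bhattacharyya distance between two Gaussians:
DB = (m1-m2)^2/(4*(s1^2+s2^2)) + (1/2)*ln((s1^2+s2^2)/(2*s1*s2)).
(m1-m2)^2 = (2)^2 = 4.
s1^2+s2^2 = 9 + 9 = 18.
term1 = 4/72 = 0.055556.
term2 = 0.5*ln(18/18.0) = 0.0.
DB = 0.055556 + 0.0 = 0.0556

0.0556


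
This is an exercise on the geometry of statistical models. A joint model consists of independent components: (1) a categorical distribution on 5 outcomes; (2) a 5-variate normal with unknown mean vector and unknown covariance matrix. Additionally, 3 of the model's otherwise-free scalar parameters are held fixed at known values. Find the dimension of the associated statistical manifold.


The dimension of a statistical manifold equals the number of free
(independent) real parameters of the model. For a product of independent
blocks the parameter counts add.
- categorical on 5 outcomes (probabilities sum to 1): 5-1 = 4.
- 5-variate normal: 5 (mean) + 5*6/2 = 15 (symmetric covariance) = 20.
Total = 4 + 20 = 24.
3 parameter(s) fixed at known values: 24 - 3 = 21.
Dimension = 21

21


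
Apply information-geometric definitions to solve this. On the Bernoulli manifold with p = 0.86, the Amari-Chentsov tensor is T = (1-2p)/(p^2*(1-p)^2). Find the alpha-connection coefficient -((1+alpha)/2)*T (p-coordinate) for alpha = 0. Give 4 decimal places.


Skewness (Amari-Chentsov) tensor: T = (1-2p)/(p^2*(1-p)^2).
p = 0.86, 1-2p = -0.72, p^2 = 0.7396, (1-p)^2 = 0.0196.
T = -0.72/(0.7396 * 0.0196) = -49.668326.
In the p-coordinate, Gamma^(alpha) = Gamma^(0) - (alpha/2)*T with Gamma^(0) = (1/2)*g'(p) = -T/2,
so Gamma^(alpha) = -((1+alpha)/2)*T.
alpha = 0, -(1+alpha)/2 = -0.5.
Gamma = -0.5 * -49.668326 = 24.8342

24.8342


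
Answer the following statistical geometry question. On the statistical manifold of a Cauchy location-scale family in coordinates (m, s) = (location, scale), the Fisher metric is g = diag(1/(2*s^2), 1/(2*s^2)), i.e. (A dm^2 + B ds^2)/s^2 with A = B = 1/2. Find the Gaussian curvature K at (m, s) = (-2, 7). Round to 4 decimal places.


The metric has the form g = (A dm^2 + B ds^2)/s^2 with A = 1/2, B = 1/2.
Substitute u = sqrt(A/B)*m: g = B*(du^2 + ds^2)/s^2, i.e. B times the
Poincare upper half-plane metric, which has constant Gaussian curvature -1.
Scaling a 2D metric by a constant c divides the Gaussian curvature by c,
so K = -1/B = -1/(1/2) = -2.0000 everywhere (the point (m, s) = (-2, 7) is irrelevant:
the curvature is constant).
The requested Gaussian curvature is K = -2.0000.

-2.0000


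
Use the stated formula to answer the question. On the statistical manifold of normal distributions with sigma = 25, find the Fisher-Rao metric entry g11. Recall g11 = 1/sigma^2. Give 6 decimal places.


For the 2-parameter normal family, the Fisher metric has:
  g11 = 1/sigma^2, g22 = 2/sigma^2.
sigma = 25, sigma^2 = 625.
g11 = 0.001600

0.001600


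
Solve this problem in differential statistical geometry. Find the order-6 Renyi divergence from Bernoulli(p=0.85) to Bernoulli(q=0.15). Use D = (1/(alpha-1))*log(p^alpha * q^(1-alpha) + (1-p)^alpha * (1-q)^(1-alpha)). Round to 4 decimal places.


Renyi divergence of order alpha between Bernoulli distributions:
D = (1/(alpha-1))*log(p^alpha * q^(1-alpha) + (1-p)^alpha * (1-q)^(1-alpha)).
alpha = 6, p = 0.85, q = 0.15.
p^alpha * q^(1-alpha) = 0.85^6 * 0.15^-5 = 4966.577984.
(1-p)^alpha * (1-q)^(1-alpha) = 0.15^6 * 0.85^-5 = 2.6e-05.
sum = 4966.577984 + 2.6e-05 = 4966.578009.
D = (1/5)*log(4966.578009) = 1.7021

1.7021


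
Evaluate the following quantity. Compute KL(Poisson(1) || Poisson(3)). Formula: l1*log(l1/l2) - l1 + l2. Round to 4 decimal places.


KL divergence for Poisson:
KL = l1*log(l1/l2) - l1 + l2.
l1 = 1, l2 = 3.
log(1/3) = -1.098612.
l1*log(l1/l2) = 1 * -1.098612 = -1.098612.
KL = -1.098612 - 1 + 3 = 0.9014

0.9014


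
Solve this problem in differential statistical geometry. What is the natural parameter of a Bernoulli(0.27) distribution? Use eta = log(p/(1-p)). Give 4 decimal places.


Natural parameter for Bernoulli: eta = log(p/(1-p)).
p = 0.27, 1-p = 0.73.
p/(1-p) = 0.369863.
eta = log(0.369863) = -0.9946

-0.9946


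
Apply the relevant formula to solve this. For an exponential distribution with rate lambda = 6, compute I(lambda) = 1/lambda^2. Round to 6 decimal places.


Fisher information for exponential: I(lambda) = 1/lambda^2.
lambda = 6, lambda^2 = 36.
I = 1/36 = 0.027778

0.027778


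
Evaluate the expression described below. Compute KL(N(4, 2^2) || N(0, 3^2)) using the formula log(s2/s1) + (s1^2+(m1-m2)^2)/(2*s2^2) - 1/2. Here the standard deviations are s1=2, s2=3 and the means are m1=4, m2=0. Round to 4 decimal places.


KL divergence between normal distributions:
KL = log(s2/s1) + (s1^2 + (m1-m2)^2)/(2*s2^2) - 1/2.
log(3/2) = 0.405465.
(2^2 + (4-0)^2)/(2*3^2) = (4 + 16)/18 = 1.111111.
KL = 0.405465 + 1.111111 - 0.5 = 1.0166

1.0166


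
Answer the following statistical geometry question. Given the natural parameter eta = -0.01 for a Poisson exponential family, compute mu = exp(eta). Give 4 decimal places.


Expectation parameter for Poisson exponential family:
mu = exp(eta).
eta = -0.01.
mu = exp(-0.01) = 0.9900

0.9900


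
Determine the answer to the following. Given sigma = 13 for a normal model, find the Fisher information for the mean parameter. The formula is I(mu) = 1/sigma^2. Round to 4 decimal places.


The Fisher information for the mean of a normal distribution is I(mu) = 1/sigma^2.
sigma = 13, so sigma^2 = 169.
I(mu) = 1/169 = 0.0059

0.0059


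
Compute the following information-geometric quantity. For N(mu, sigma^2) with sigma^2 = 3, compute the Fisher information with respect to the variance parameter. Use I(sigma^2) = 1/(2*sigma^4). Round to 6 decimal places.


Fisher information for variance: I(sigma^2) = 1/(2*sigma^4).
sigma^2 = 3, so sigma^4 = 9.
I = 1/(2*9) = 1/18 = 0.055556

0.055556


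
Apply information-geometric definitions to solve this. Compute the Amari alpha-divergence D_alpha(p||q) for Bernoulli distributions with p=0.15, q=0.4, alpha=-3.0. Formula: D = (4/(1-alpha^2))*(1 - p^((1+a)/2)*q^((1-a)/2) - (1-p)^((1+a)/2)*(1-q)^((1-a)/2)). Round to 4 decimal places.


Amari alpha-divergence:
D = (4/(1-alpha^2))*(1 - p^((1+a)/2)*q^((1-a)/2) - (1-p)^((1+a)/2)*(1-q)^((1-a)/2)).
alpha = -3.0, p = 0.15, q = 0.4.
e1 = (1+alpha)/2 = -1.0, e2 = (1-alpha)/2 = 2.0.
t1 = p^e1 * q^e2 = 0.15^-1.0 * 0.4^2.0 = 1.066667.
t2 = (1-p)^e1 * (1-q)^e2 = 0.85^-1.0 * 0.6^2.0 = 0.423529.
4/(1-alpha^2) = -0.5.
D = -0.5*(1 - 1.066667 - 0.423529) = 0.2451

0.2451


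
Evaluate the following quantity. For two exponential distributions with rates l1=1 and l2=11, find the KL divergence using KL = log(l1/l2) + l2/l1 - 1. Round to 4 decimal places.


KL divergence for exponential family:
KL = log(l1/l2) + l2/l1 - 1.
log(1/11) = -2.397895.
11/1 = 11.0.
KL = -2.397895 + 11.0 - 1 = 7.6021

7.6021


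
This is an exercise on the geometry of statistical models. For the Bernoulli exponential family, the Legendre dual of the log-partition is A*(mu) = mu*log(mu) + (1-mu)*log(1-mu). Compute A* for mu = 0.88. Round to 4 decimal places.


Legendre transform for Bernoulli:
A*(mu) = mu*log(mu) + (1-mu)*log(1-mu).
mu = 0.88, 1-mu = 0.12.
mu*log(mu) = 0.88*log(0.88) = -0.112493.
(1-mu)*log(1-mu) = 0.12*log(0.12) = -0.254432.
A* = -0.112493 + -0.254432 = -0.3669

-0.3669


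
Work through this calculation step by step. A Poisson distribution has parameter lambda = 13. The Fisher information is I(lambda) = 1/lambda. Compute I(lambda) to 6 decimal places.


Fisher information for Poisson: I(lambda) = 1/lambda.
lambda = 13.
I(lambda) = 1/13 = 0.076923

0.076923


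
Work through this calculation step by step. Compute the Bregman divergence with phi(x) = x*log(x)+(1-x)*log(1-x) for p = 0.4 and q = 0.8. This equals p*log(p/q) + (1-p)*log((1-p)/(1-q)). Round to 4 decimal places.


Bregman divergence with negative entropy generator:
D = p*log(p/q) + (1-p)*log((1-p)/(1-q)).
p = 0.4, q = 0.8.
p*log(p/q) = 0.4*log(0.4/0.8) = -0.277259.
(1-p)*log((1-p)/(1-q)) = 0.6*log(0.6/0.2) = 0.659167.
D = -0.277259 + 0.659167 = 0.3819

0.3819


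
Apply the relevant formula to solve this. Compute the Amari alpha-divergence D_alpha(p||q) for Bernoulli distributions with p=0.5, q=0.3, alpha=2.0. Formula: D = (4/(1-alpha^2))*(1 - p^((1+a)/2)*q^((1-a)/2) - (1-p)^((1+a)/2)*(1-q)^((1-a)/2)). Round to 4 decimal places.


Amari alpha-divergence:
D = (4/(1-alpha^2))*(1 - p^((1+a)/2)*q^((1-a)/2) - (1-p)^((1+a)/2)*(1-q)^((1-a)/2)).
alpha = 2.0, p = 0.5, q = 0.3.
e1 = (1+alpha)/2 = 1.5, e2 = (1-alpha)/2 = -0.5.
t1 = p^e1 * q^e2 = 0.5^1.5 * 0.3^-0.5 = 0.645497.
t2 = (1-p)^e1 * (1-q)^e2 = 0.5^1.5 * 0.7^-0.5 = 0.422577.
4/(1-alpha^2) = -1.333333.
D = -1.333333*(1 - 0.645497 - 0.422577) = 0.0908

0.0908


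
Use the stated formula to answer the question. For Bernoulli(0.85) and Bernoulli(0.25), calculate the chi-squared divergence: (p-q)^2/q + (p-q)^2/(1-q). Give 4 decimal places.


Chi-squared divergence between Bernoulli distributions:
chi^2 = (p-q)^2/q + (p-q)^2/(1-q).
p = 0.85, q = 0.25, p-q = 0.6.
(p-q)^2 = 0.36.
term1 = 0.36/0.25 = 1.44.
term2 = 0.36/0.75 = 0.48.
chi^2 = 1.44 + 0.48 = 1.9200

1.9200


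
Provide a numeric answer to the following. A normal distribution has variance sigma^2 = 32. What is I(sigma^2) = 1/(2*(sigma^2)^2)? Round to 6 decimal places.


Fisher information for variance: I(sigma^2) = 1/(2*sigma^4).
sigma^2 = 32, so sigma^4 = 1024.
I = 1/(2*1024) = 1/2048 = 0.000488

0.000488


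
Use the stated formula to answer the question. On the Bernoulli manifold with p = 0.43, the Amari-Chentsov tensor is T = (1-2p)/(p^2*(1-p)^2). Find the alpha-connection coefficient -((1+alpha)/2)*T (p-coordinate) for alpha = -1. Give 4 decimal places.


Skewness (Amari-Chentsov) tensor: T = (1-2p)/(p^2*(1-p)^2).
p = 0.43, 1-2p = 0.14, p^2 = 0.1849, (1-p)^2 = 0.3249.
T = 0.14/(0.1849 * 0.3249) = 2.330459.
In the p-coordinate, Gamma^(alpha) = Gamma^(0) - (alpha/2)*T with Gamma^(0) = (1/2)*g'(p) = -T/2,
so Gamma^(alpha) = -((1+alpha)/2)*T.
alpha = -1, -(1+alpha)/2 = 0.0.
Gamma = 0.0 * 2.330459 = 0.0000

0.0000


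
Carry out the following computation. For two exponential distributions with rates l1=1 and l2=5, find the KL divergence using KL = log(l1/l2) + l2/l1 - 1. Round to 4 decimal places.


KL divergence for exponential family:
KL = log(l1/l2) + l2/l1 - 1.
log(1/5) = -1.609438.
5/1 = 5.0.
KL = -1.609438 + 5.0 - 1 = 2.3906

2.3906


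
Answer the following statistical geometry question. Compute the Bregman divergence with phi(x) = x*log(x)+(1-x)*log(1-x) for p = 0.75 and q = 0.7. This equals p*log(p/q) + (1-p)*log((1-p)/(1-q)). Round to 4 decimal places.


Bregman divergence with negative entropy generator:
D = p*log(p/q) + (1-p)*log((1-p)/(1-q)).
p = 0.75, q = 0.7.
p*log(p/q) = 0.75*log(0.75/0.7) = 0.051745.
(1-p)*log((1-p)/(1-q)) = 0.25*log(0.25/0.3) = -0.04558.
D = 0.051745 + -0.04558 = 0.0062

0.0062


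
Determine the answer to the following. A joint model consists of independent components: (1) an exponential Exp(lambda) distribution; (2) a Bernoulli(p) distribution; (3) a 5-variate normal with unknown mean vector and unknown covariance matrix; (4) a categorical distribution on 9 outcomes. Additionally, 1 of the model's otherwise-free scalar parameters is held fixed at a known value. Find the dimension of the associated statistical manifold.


The dimension of a statistical manifold equals the number of free
(independent) real parameters of the model. For a product of independent
blocks the parameter counts add.
- exponential (lambda): 1.
- Bernoulli (p): 1.
- 5-variate normal: 5 (mean) + 5*6/2 = 15 (symmetric covariance) = 20.
- categorical on 9 outcomes (probabilities sum to 1): 9-1 = 8.
Total = 1 + 1 + 20 + 8 = 30.
1 parameter(s) fixed at known values: 30 - 1 = 29.
Dimension = 29

29


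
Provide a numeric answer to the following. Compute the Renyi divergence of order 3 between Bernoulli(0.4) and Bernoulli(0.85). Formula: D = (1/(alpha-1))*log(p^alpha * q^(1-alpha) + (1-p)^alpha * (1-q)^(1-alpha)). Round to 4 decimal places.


Renyi divergence of order alpha between Bernoulli distributions:
D = (1/(alpha-1))*log(p^alpha * q^(1-alpha) + (1-p)^alpha * (1-q)^(1-alpha)).
alpha = 3, p = 0.4, q = 0.85.
p^alpha * q^(1-alpha) = 0.4^3 * 0.85^-2 = 0.088581.
(1-p)^alpha * (1-q)^(1-alpha) = 0.6^3 * 0.15^-2 = 9.6.
sum = 0.088581 + 9.6 = 9.688581.
D = (1/2)*log(9.688581) = 1.1355

1.1355


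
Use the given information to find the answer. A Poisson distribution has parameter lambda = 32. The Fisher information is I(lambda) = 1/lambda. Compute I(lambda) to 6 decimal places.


Fisher information for Poisson: I(lambda) = 1/lambda.
lambda = 32.
I(lambda) = 1/32 = 0.031250

0.031250


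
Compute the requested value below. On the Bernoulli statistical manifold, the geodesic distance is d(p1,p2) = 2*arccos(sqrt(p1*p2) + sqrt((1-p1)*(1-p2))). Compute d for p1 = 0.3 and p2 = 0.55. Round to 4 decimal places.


Geodesic distance on Bernoulli manifold:
d(p1,p2) = 2*arccos(sqrt(p1*p2) + sqrt((1-p1)*(1-p2))).
sqrt(p1*p2) = sqrt(0.3*0.55) = 0.406202.
sqrt((1-p1)*(1-p2)) = sqrt(0.7*0.45) = 0.561249.
arg = 0.406202 + 0.561249 = 0.967451.
d = 2*arccos(0.967451) = 0.5117

0.5117


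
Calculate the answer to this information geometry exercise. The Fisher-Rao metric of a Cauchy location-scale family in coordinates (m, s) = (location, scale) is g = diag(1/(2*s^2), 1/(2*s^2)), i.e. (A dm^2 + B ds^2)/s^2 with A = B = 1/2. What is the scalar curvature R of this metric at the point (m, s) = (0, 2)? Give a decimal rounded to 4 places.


The metric has the form g = (A dm^2 + B ds^2)/s^2 with A = 1/2, B = 1/2.
Substitute u = sqrt(A/B)*m: g = B*(du^2 + ds^2)/s^2, i.e. B times the
Poincare upper half-plane metric, which has constant Gaussian curvature -1.
Scaling a 2D metric by a constant c divides the Gaussian curvature by c,
so K = -1/B = -1/(1/2) = -2.0000 everywhere (the point (m, s) = (0, 2) is irrelevant:
the curvature is constant).
Scalar curvature in dimension 2: R = 2K = -2/(1/2) = -4.0000.

-4.0000


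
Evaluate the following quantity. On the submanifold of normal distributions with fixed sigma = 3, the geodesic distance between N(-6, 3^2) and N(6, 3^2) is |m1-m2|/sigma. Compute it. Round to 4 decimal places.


On the fixed-variance normal subfamily, geodesic distance = |m1-m2|/sigma.
|-6 - 6| = 12.
sigma = 3.
d = 12/3 = 4.0000

4.0000


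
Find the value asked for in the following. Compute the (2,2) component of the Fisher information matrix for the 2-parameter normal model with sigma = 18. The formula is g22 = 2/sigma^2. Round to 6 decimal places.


For the 2-parameter normal family, the Fisher metric has:
  g11 = 1/sigma^2, g22 = 2/sigma^2.
sigma = 18, sigma^2 = 324.
g22 = 0.006173

0.006173


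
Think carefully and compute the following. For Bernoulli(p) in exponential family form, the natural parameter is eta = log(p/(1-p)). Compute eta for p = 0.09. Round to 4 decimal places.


Natural parameter for Bernoulli: eta = log(p/(1-p)).
p = 0.09, 1-p = 0.91.
p/(1-p) = 0.098901.
eta = log(0.098901) = -2.3136

-2.3136


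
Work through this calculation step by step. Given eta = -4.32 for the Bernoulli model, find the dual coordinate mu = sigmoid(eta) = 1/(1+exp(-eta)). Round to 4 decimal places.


Dual coordinate (expectation parameter) for Bernoulli:
mu = 1/(1+exp(-eta)).
eta = -4.32.
exp(-eta) = exp(4.32) = 75.188628.
mu = 1/(1+75.188628) = 0.0131

0.0131


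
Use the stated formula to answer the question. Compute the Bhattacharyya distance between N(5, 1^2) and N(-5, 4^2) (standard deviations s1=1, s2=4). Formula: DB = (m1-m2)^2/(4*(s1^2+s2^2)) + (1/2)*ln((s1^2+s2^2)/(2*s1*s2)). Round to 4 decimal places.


Bhattacharyya distance between two Gaussians:
DB = (m1-m2)^2/(4*(s1^2+s2^2)) + (1/2)*ln((s1^2+s2^2)/(2*s1*s2)).
(m1-m2)^2 = (10)^2 = 100.
s1^2+s2^2 = 1 + 16 = 17.
term1 = 100/68 = 1.470588.
term2 = 0.5*ln(17/8.0) = 0.376886.
DB = 1.470588 + 0.376886 = 1.8475

1.8475


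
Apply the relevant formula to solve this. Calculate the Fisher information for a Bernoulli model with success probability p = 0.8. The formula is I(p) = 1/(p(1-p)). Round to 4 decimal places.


For Bernoulli(p), Fisher information is I(p) = 1/(p*(1-p)).
p = 0.8, 1-p = 0.2.
p*(1-p) = 0.16.
I(p) = 1/0.16 = 6.2500

6.2500


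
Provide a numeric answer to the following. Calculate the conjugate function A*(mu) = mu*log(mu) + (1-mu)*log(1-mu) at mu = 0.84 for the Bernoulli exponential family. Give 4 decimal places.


Legendre transform for Bernoulli:
A*(mu) = mu*log(mu) + (1-mu)*log(1-mu).
mu = 0.84, 1-mu = 0.16.
mu*log(mu) = 0.84*log(0.84) = -0.146457.
(1-mu)*log(1-mu) = 0.16*log(0.16) = -0.293213.
A* = -0.146457 + -0.293213 = -0.4397

-0.4397


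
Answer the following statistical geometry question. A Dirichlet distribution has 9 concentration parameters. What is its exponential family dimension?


Exponential family dimension calculation:
Dirichlet with 9 components has 9 natural parameters.

9


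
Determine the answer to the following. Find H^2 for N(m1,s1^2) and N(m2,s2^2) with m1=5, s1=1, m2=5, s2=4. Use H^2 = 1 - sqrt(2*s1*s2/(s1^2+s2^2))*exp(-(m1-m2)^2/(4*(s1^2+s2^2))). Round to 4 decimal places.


Squared Hellinger distance for Gaussians:
H^2 = 1 - sqrt(2*s1*s2/(s1^2+s2^2)) * exp(-(m1-m2)^2/(4*(s1^2+s2^2))).
s1^2 = 1, s2^2 = 16, s1^2+s2^2 = 17.
sqrt(2*1*4/(17)) = 0.685994.
(m1-m2)^2 = (0)^2 = 0.
exp(-0/(4*17)) = exp(0.0) = 1.0.
H^2 = 1 - 0.685994*1.0 = 0.3140

0.3140


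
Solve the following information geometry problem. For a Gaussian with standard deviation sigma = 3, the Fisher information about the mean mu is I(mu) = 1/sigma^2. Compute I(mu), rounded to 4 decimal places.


The Fisher information for the mean of a normal distribution is I(mu) = 1/sigma^2.
sigma = 3, so sigma^2 = 9.
I(mu) = 1/9 = 0.1111

0.1111


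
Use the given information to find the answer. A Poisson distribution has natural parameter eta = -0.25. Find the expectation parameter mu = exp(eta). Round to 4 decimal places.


Expectation parameter for Poisson exponential family:
mu = exp(eta).
eta = -0.25.
mu = exp(-0.25) = 0.7788

0.7788


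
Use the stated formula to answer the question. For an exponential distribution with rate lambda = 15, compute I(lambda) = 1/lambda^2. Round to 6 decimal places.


Fisher information for exponential: I(lambda) = 1/lambda^2.
lambda = 15, lambda^2 = 225.
I = 1/225 = 0.004444

0.004444


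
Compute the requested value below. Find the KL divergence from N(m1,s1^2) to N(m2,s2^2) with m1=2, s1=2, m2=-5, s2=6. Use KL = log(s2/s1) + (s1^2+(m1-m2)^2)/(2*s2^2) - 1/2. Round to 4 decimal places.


KL divergence between normal distributions:
KL = log(s2/s1) + (s1^2 + (m1-m2)^2)/(2*s2^2) - 1/2.
log(6/2) = 1.098612.
(2^2 + (2--5)^2)/(2*6^2) = (4 + 49)/72 = 0.736111.
KL = 1.098612 + 0.736111 - 0.5 = 1.3347

1.3347


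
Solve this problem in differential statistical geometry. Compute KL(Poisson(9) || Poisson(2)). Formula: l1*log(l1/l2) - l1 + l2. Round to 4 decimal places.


KL divergence for Poisson:
KL = l1*log(l1/l2) - l1 + l2.
l1 = 9, l2 = 2.
log(9/2) = 1.504077.
l1*log(l1/l2) = 9 * 1.504077 = 13.536697.
KL = 13.536697 - 9 + 2 = 6.5367

6.5367


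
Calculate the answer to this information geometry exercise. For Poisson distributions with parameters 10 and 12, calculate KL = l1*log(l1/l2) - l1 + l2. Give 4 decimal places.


KL divergence for Poisson:
KL = l1*log(l1/l2) - l1 + l2.
l1 = 10, l2 = 12.
log(10/12) = -0.182322.
l1*log(l1/l2) = 10 * -0.182322 = -1.823216.
KL = -1.823216 - 10 + 12 = 0.1768

0.1768


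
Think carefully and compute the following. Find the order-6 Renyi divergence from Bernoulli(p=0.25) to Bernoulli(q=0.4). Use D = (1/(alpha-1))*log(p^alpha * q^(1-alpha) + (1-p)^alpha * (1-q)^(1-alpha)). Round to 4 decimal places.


Renyi divergence of order alpha between Bernoulli distributions:
D = (1/(alpha-1))*log(p^alpha * q^(1-alpha) + (1-p)^alpha * (1-q)^(1-alpha)).
alpha = 6, p = 0.25, q = 0.4.
p^alpha * q^(1-alpha) = 0.25^6 * 0.4^-5 = 0.023842.
(1-p)^alpha * (1-q)^(1-alpha) = 0.75^6 * 0.6^-5 = 2.288818.
sum = 0.023842 + 2.288818 = 2.31266.
D = (1/5)*log(2.31266) = 0.1677

0.1677


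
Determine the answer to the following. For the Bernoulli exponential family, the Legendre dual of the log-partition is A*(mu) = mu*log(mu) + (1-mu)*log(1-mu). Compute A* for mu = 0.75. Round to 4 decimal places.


Legendre transform for Bernoulli:
A*(mu) = mu*log(mu) + (1-mu)*log(1-mu).
mu = 0.75, 1-mu = 0.25.
mu*log(mu) = 0.75*log(0.75) = -0.215762.
(1-mu)*log(1-mu) = 0.25*log(0.25) = -0.346574.
A* = -0.215762 + -0.346574 = -0.5623

-0.5623


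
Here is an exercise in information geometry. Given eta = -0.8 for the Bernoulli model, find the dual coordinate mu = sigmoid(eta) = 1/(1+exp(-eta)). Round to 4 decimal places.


Dual coordinate (expectation parameter) for Bernoulli:
mu = 1/(1+exp(-eta)).
eta = -0.8.
exp(-eta) = exp(0.8) = 2.225541.
mu = 1/(1+2.225541) = 0.3100

0.3100


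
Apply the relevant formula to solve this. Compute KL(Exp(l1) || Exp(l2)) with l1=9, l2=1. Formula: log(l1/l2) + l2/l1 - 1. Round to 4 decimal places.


KL divergence for exponential family:
KL = log(l1/l2) + l2/l1 - 1.
log(9/1) = 2.197225.
1/9 = 0.111111.
KL = 2.197225 + 0.111111 - 1 = 1.3083

1.3083


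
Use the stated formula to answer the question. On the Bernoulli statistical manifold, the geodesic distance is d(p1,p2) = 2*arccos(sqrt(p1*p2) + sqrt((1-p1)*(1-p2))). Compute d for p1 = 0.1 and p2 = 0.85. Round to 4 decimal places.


Geodesic distance on Bernoulli manifold:
d(p1,p2) = 2*arccos(sqrt(p1*p2) + sqrt((1-p1)*(1-p2))).
sqrt(p1*p2) = sqrt(0.1*0.85) = 0.291548.
sqrt((1-p1)*(1-p2)) = sqrt(0.9*0.15) = 0.367423.
arg = 0.291548 + 0.367423 = 0.658971.
d = 2*arccos(0.658971) = 1.7027

1.7027


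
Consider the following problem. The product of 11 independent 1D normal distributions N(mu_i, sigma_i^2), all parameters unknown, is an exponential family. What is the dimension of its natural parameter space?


Exponential family dimension calculation:
Each univariate normal has two natural parameters (mu/sigma^2 and -1/(2 sigma^2)).
With 11 independent components, dim = 2 * 11 = 22.

22


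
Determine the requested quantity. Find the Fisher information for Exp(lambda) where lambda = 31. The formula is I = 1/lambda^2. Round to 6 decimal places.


Fisher information for exponential: I(lambda) = 1/lambda^2.
lambda = 31, lambda^2 = 961.
I = 1/961 = 0.001041

0.001041


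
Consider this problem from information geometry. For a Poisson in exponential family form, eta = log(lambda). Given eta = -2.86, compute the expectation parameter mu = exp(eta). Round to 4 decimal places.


Expectation parameter for Poisson exponential family:
mu = exp(eta).
eta = -2.86.
mu = exp(-2.86) = 0.0573

0.0573


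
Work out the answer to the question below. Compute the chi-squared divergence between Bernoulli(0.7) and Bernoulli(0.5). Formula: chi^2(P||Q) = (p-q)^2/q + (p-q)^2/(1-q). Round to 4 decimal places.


Chi-squared divergence between Bernoulli distributions:
chi^2 = (p-q)^2/q + (p-q)^2/(1-q).
p = 0.7, q = 0.5, p-q = 0.2.
(p-q)^2 = 0.04.
term1 = 0.04/0.5 = 0.08.
term2 = 0.04/0.5 = 0.08.
chi^2 = 0.08 + 0.08 = 0.1600

0.1600


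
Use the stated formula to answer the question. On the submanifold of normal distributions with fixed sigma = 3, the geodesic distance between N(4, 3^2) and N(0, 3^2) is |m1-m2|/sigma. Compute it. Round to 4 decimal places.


On the fixed-variance normal subfamily, geodesic distance = |m1-m2|/sigma.
|4 - 0| = 4.
sigma = 3.
d = 4/3 = 1.3333

1.3333


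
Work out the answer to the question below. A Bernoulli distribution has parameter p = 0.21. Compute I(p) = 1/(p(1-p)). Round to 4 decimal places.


For Bernoulli(p), Fisher information is I(p) = 1/(p*(1-p)).
p = 0.21, 1-p = 0.79.
p*(1-p) = 0.1659.
I(p) = 1/0.1659 = 6.0277

6.0277


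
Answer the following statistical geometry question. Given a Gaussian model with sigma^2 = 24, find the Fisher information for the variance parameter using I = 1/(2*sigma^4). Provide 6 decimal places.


Fisher information for variance: I(sigma^2) = 1/(2*sigma^4).
sigma^2 = 24, so sigma^4 = 576.
I = 1/(2*576) = 1/1152 = 0.000868

0.000868


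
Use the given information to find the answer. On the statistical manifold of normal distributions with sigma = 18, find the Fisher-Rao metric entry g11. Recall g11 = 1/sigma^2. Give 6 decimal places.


For the 2-parameter normal family, the Fisher metric has:
  g11 = 1/sigma^2, g22 = 2/sigma^2.
sigma = 18, sigma^2 = 324.
g11 = 0.003086

0.003086


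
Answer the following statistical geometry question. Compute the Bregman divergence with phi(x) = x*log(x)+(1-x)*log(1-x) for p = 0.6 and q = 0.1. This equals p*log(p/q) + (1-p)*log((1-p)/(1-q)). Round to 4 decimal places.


Bregman divergence with negative entropy generator:
D = p*log(p/q) + (1-p)*log((1-p)/(1-q)).
p = 0.6, q = 0.1.
p*log(p/q) = 0.6*log(0.6/0.1) = 1.075056.
(1-p)*log((1-p)/(1-q)) = 0.4*log(0.4/0.9) = -0.324372.
D = 1.075056 + -0.324372 = 0.7507

0.7507


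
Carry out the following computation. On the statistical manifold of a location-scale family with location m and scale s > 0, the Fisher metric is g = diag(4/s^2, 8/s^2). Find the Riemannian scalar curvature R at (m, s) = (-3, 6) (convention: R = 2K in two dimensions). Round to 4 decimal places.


The metric has the form g = (A dm^2 + B ds^2)/s^2 with A = 4, B = 8.
Substitute u = sqrt(A/B)*m: g = B*(du^2 + ds^2)/s^2, i.e. B times the
Poincare upper half-plane metric, which has constant Gaussian curvature -1.
Scaling a 2D metric by a constant c divides the Gaussian curvature by c,
so K = -1/B = -1/(8) = -0.1250 everywhere (the point (m, s) = (-3, 6) is irrelevant:
the curvature is constant).
Scalar curvature in dimension 2: R = 2K = -2/(8) = -0.2500.

-0.2500
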